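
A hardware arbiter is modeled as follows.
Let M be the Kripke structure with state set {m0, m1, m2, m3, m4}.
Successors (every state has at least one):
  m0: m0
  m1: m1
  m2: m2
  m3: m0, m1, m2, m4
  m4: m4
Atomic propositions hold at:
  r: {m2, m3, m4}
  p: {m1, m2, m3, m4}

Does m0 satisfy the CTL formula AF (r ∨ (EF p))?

No

EF p: least fixpoint, start Z0 = {m1, m2, m3, m4}, add states with some successor in Z. Already a fixed point.
Sat(EF p) = {m1, m2, m3, m4}
Sat(r ∨ (EF p)) = {m1, m2, m3, m4}
AF (r ∨ (EF p)): least fixpoint, start Z0 = {m1, m2, m3, m4}, add states with every successor in Z. Already a fixed point.
Sat(AF (r ∨ (EF p))) = {m1, m2, m3, m4}
m0 ∉ Sat(AF (r ∨ (EF p))) = {m1, m2, m3, m4}, so the formula does not hold at m0.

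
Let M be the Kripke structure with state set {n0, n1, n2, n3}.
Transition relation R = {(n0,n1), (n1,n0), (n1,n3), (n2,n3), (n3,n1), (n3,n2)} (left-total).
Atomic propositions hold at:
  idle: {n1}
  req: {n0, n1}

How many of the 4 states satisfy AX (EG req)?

1

EG req: greatest fixpoint, start Z0 = {n0, n1}, keep only states in Sat with some successor in Z. Already a fixed point.
Sat(EG req) = {n0, n1}
Sat(AX (EG req)) = {s : every successor in {n0, n1}} = {n0}
|Sat(AX (EG req))| = |{n0}| = 1.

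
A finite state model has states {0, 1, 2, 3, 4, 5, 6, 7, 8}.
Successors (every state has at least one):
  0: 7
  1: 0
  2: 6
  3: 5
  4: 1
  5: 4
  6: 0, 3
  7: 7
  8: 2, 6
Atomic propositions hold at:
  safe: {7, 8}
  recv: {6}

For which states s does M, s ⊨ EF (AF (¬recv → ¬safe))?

{0, 1, 2, 3, 4, 5, 6, 8}

Sat(¬recv) = {0, 1, 2, 3, 4, 5, 7, 8}
Sat(¬safe) = {0, 1, 2, 3, 4, 5, 6}
Sat(¬recv → ¬safe) = {0, 1, 2, 3, 4, 5, 6}
AF (¬recv → ¬safe): least fixpoint, start Z0 = {0, 1, 2, 3, 4, 5, 6}, add states with every successor in Z. Z1 = {0, 1, 2, 3, 4, 5, 6, 8}; fixed.
Sat(AF (¬recv → ¬safe)) = {0, 1, 2, 3, 4, 5, 6, 8}
EF (AF (¬recv → ¬safe)): least fixpoint, start Z0 = {0, 1, 2, 3, 4, 5, 6, 8}, add states with some successor in Z. Already a fixed point.
Sat(EF (AF (¬recv → ¬safe))) = {0, 1, 2, 3, 4, 5, 6, 8}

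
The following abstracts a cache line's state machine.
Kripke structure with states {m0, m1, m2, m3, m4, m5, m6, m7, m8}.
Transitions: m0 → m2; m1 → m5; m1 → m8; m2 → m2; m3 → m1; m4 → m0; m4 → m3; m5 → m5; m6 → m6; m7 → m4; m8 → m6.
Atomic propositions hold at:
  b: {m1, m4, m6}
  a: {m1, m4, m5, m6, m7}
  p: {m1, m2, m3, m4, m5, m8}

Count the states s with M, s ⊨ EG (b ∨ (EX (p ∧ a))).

Sat(p ∧ a) = {m1, m4, m5}
Sat(EX (p ∧ a)) = {s : some successor in {m1, m4, m5}} = {m1, m3, m5, m7}
Sat(b ∨ (EX (p ∧ a))) = {m1, m3, m4, m5, m6, m7}
EG (b ∨ (EX (p ∧ a))): greatest fixpoint, start Z0 = {m1, m3, m4, m5, m6, m7}, keep only states in Sat with some successor in Z. Already a fixed point.
Sat(EG (b ∨ (EX (p ∧ a)))) = {m1, m3, m4, m5, m6, m7}
|Sat(EG (b ∨ (EX (p ∧ a))))| = |{m1, m3, m4, m5, m6, m7}| = 6.

6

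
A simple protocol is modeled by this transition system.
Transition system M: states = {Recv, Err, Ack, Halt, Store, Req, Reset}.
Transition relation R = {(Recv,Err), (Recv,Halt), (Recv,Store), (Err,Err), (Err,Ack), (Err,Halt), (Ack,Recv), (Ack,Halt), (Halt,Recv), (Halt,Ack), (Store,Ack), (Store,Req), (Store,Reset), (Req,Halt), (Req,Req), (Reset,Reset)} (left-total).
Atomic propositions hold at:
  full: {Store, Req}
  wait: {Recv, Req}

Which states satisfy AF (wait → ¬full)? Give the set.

{Recv, Err, Ack, Halt, Store, Reset}

Sat(¬full) = {Recv, Err, Ack, Halt, Reset}
Sat(wait → ¬full) = {Recv, Err, Ack, Halt, Store, Reset}
AF (wait → ¬full): least fixpoint, start Z0 = {Recv, Err, Ack, Halt, Store, Reset}, add states with every successor in Z. Already a fixed point.
Sat(AF (wait → ¬full)) = {Recv, Err, Ack, Halt, Store, Reset}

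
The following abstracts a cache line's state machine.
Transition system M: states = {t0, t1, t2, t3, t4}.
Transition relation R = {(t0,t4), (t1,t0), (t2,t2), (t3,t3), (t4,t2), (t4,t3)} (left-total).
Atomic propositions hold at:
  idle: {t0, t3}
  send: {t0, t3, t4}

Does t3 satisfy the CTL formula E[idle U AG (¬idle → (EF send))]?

Yes

Sat(¬idle) = {t1, t2, t4}
EF send: least fixpoint, start Z0 = {t0, t3, t4}, add states with some successor in Z. Z1 = {t0, t1, t3, t4}; fixed.
Sat(EF send) = {t0, t1, t3, t4}
Sat(¬idle → (EF send)) = {t0, t1, t3, t4}
AG (¬idle → (EF send)): greatest fixpoint, start Z0 = {t0, t1, t3, t4}, keep only states in Sat with every successor in Z. Z1 = {t0, t1, t3}; Z2 = {t1, t3}; Z3 = {t3}; fixed.
Sat(AG (¬idle → (EF send))) = {t3}
E[idle U AG (¬idle → (EF send))]: least fixpoint, start Z0 = Sat(AG (¬idle → (EF send))) = {t3}, add states in Sat(idle) with some successor in Z. Already a fixed point.
Sat(E[idle U AG (¬idle → (EF send))]) = {t3}
t3 ∈ Sat(E[idle U AG (¬idle → (EF send))]) = {t3}, so the formula holds at t3.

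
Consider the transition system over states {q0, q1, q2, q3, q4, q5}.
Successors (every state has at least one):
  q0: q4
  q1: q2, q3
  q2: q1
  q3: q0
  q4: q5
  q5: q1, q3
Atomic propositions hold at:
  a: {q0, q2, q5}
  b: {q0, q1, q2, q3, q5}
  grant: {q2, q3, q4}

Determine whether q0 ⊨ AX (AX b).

Sat(AX b) = {s : every successor in {q0, q1, q2, q3, q5}} = {q1, q2, q3, q4, q5}
Sat(AX (AX b)) = {s : every successor in {q1, q2, q3, q4, q5}} = {q0, q1, q2, q4, q5}
q0 ∈ Sat(AX (AX b)) = {q0, q1, q2, q4, q5}, so the formula holds at q0.

Yes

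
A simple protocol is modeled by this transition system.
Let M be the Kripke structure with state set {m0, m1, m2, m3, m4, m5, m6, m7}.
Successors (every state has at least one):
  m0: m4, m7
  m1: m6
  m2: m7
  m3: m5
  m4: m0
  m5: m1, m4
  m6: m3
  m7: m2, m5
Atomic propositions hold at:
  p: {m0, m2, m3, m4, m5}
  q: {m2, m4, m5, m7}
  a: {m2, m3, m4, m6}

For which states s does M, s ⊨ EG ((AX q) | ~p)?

{m0, m2, m7}

Sat(AX q) = {s : every successor in {m2, m4, m5, m7}} = {m0, m2, m3, m7}
Sat(~p) = {m1, m6, m7}
Sat((AX q) | ~p) = {m0, m1, m2, m3, m6, m7}
EG ((AX q) | ~p): greatest fixpoint, start Z0 = {m0, m1, m2, m3, m6, m7}, keep only states in Sat with some successor in Z. Z1 = {m0, m1, m2, m6, m7}; Z2 = {m0, m1, m2, m7}; Z3 = {m0, m2, m7}; fixed.
Sat(EG ((AX q) | ~p)) = {m0, m2, m7}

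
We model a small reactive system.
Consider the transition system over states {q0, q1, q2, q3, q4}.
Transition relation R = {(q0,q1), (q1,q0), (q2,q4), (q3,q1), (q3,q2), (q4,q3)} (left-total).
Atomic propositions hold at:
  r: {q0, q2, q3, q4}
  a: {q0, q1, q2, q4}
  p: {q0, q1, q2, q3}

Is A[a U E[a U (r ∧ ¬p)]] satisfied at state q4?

Sat(¬p) = {q4}
Sat(r ∧ ¬p) = {q4}
E[a U (r ∧ ¬p)]: least fixpoint, start Z0 = Sat((r ∧ ¬p)) = {q4}, add states in Sat(a) with some successor in Z. Z1 = {q2, q4}; fixed.
Sat(E[a U (r ∧ ¬p)]) = {q2, q4}
A[a U E[a U (r ∧ ¬p)]]: least fixpoint, start Z0 = Sat(E[a U (r ∧ ¬p)]) = {q2, q4}, add states in Sat(a) with every successor in Z. Already a fixed point.
Sat(A[a U E[a U (r ∧ ¬p)]]) = {q2, q4}
q4 ∈ Sat(A[a U E[a U (r ∧ ¬p)]]) = {q2, q4}, so the formula holds at q4.

Yes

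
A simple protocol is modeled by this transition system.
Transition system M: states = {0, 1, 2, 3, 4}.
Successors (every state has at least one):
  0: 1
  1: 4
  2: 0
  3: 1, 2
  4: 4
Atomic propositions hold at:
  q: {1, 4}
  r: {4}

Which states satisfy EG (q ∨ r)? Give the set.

Sat(q ∨ r) = {1, 4}
EG (q ∨ r): greatest fixpoint, start Z0 = {1, 4}, keep only states in Sat with some successor in Z. Already a fixed point.
Sat(EG (q ∨ r)) = {1, 4}

{1, 4}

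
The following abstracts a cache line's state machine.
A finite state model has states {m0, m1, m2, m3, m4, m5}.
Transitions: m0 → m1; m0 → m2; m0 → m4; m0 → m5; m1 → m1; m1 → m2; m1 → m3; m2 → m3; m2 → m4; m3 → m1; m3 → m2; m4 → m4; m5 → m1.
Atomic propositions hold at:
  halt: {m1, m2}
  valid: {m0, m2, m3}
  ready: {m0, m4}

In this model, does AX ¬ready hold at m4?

Sat(¬ready) = {m1, m2, m3, m5}
Sat(AX ¬ready) = {s : every successor in {m1, m2, m3, m5}} = {m1, m3, m5}
m4 ∉ Sat(AX ¬ready) = {m1, m3, m5}, so the formula does not hold at m4.

No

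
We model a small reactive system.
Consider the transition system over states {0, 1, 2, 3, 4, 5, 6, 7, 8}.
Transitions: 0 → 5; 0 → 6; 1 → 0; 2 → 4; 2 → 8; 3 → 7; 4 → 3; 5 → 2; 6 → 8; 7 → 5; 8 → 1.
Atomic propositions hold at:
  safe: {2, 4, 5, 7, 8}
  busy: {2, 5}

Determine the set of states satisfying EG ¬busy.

Sat(¬busy) = {0, 1, 3, 4, 6, 7, 8}
EG ¬busy: greatest fixpoint, start Z0 = {0, 1, 3, 4, 6, 7, 8}, keep only states in Sat with some successor in Z. Z1 = {0, 1, 3, 4, 6, 8}; Z2 = {0, 1, 4, 6, 8}; Z3 = {0, 1, 6, 8}; fixed.
Sat(EG ¬busy) = {0, 1, 6, 8}

{0, 1, 6, 8}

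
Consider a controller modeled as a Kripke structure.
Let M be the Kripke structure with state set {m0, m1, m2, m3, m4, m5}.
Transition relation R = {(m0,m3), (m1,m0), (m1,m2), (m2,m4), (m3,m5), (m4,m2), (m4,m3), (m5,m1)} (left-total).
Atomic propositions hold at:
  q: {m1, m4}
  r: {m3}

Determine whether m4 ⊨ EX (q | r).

Yes

Sat(q | r) = {m1, m3, m4}
Sat(EX (q | r)) = {s : some successor in {m1, m3, m4}} = {m0, m2, m4, m5}
m4 ∈ Sat(EX (q | r)) = {m0, m2, m4, m5}, so the formula holds at m4.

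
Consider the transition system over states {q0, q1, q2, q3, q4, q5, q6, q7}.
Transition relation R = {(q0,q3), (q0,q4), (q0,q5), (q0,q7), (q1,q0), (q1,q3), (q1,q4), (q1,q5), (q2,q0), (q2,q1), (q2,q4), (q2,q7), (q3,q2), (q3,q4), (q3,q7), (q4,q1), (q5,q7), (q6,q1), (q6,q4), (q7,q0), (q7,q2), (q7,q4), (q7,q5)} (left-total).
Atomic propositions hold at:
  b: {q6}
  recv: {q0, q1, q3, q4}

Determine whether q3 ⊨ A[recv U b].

No

A[recv U b]: least fixpoint, start Z0 = Sat(b) = {q6}, add states in Sat(recv) with every successor in Z. Already a fixed point.
Sat(A[recv U b]) = {q6}
q3 ∉ Sat(A[recv U b]) = {q6}, so the formula does not hold at q3.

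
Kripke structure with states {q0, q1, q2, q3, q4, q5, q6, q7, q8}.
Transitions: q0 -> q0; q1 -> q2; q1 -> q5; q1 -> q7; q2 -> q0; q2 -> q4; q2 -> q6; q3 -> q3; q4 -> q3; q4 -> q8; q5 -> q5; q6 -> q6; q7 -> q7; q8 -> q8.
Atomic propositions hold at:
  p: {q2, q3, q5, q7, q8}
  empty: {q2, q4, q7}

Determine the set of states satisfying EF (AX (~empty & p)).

{q1, q2, q3, q4, q5, q8}

Sat(~empty) = {q0, q1, q3, q5, q6, q8}
Sat(~empty & p) = {q3, q5, q8}
Sat(AX (~empty & p)) = {s : every successor in {q3, q5, q8}} = {q3, q4, q5, q8}
EF (AX (~empty & p)): least fixpoint, start Z0 = {q3, q4, q5, q8}, add states with some successor in Z. Z1 = {q1, q2, q3, q4, q5, q8}; fixed.
Sat(EF (AX (~empty & p))) = {q1, q2, q3, q4, q5, q8}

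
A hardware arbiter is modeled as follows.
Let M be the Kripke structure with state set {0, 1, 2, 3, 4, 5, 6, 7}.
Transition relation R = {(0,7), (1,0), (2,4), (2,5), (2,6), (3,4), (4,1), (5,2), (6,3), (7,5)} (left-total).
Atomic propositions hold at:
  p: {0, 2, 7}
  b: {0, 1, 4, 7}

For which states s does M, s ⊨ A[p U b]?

A[p U b]: least fixpoint, start Z0 = Sat(b) = {0, 1, 4, 7}, add states in Sat(p) with every successor in Z. Already a fixed point.
Sat(A[p U b]) = {0, 1, 4, 7}

{0, 1, 4, 7}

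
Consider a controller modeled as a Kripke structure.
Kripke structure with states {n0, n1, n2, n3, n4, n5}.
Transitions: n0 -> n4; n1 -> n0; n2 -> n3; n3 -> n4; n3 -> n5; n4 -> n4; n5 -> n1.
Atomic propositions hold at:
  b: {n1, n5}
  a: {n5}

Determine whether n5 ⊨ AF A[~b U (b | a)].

Sat(~b) = {n0, n2, n3, n4}
Sat(b | a) = {n1, n5}
A[~b U (b | a)]: least fixpoint, start Z0 = Sat((b | a)) = {n1, n5}, add states in Sat(~b) with every successor in Z. Already a fixed point.
Sat(A[~b U (b | a)]) = {n1, n5}
AF A[~b U (b | a)]: least fixpoint, start Z0 = {n1, n5}, add states with every successor in Z. Already a fixed point.
Sat(AF A[~b U (b | a)]) = {n1, n5}
n5 ∈ Sat(AF A[~b U (b | a)]) = {n1, n5}, so the formula holds at n5.

Yes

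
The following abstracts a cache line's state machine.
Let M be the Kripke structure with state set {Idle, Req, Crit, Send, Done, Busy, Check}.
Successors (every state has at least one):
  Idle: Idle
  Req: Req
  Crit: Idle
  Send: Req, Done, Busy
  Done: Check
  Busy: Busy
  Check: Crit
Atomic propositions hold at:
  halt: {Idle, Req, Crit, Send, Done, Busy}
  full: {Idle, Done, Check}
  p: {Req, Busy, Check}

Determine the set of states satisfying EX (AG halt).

{Idle, Req, Crit, Send, Busy, Check}

AG halt: greatest fixpoint, start Z0 = {Idle, Req, Crit, Send, Done, Busy}, keep only states in Sat with every successor in Z. Z1 = {Idle, Req, Crit, Send, Busy}; Z2 = {Idle, Req, Crit, Busy}; fixed.
Sat(AG halt) = {Idle, Req, Crit, Busy}
Sat(EX (AG halt)) = {s : some successor in {Idle, Req, Crit, Busy}} = {Idle, Req, Crit, Send, Busy, Check}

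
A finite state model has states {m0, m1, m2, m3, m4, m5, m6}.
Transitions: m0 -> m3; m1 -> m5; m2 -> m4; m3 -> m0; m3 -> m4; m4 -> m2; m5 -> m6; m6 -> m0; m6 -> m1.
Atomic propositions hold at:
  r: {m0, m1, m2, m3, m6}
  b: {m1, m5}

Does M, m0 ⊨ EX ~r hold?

Sat(~r) = {m4, m5}
Sat(EX ~r) = {s : some successor in {m4, m5}} = {m1, m2, m3}
m0 ∉ Sat(EX ~r) = {m1, m2, m3}, so the formula does not hold at m0.

No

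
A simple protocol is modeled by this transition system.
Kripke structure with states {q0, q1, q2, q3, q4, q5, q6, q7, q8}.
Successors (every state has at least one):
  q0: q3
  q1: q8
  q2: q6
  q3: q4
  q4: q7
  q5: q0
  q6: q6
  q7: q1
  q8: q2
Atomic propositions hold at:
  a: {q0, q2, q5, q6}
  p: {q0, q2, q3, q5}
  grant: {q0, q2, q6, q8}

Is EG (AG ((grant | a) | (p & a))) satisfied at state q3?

Sat(grant | a) = {q0, q2, q5, q6, q8}
Sat(p & a) = {q0, q2, q5}
Sat((grant | a) | (p & a)) = {q0, q2, q5, q6, q8}
AG ((grant | a) | (p & a)): greatest fixpoint, start Z0 = {q0, q2, q5, q6, q8}, keep only states in Sat with every successor in Z. Z1 = {q2, q5, q6, q8}; Z2 = {q2, q6, q8}; fixed.
Sat(AG ((grant | a) | (p & a))) = {q2, q6, q8}
EG (AG ((grant | a) | (p & a))): greatest fixpoint, start Z0 = {q2, q6, q8}, keep only states in Sat with some successor in Z. Already a fixed point.
Sat(EG (AG ((grant | a) | (p & a)))) = {q2, q6, q8}
q3 ∉ Sat(EG (AG ((grant | a) | (p & a)))) = {q2, q6, q8}, so the formula does not hold at q3.

No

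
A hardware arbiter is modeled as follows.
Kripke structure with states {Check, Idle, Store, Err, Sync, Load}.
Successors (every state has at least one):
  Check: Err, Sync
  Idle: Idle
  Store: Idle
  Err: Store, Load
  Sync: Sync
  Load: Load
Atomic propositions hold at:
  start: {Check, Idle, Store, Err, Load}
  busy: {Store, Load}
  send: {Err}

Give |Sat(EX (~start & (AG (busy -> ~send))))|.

2

Sat(~start) = {Sync}
Sat(~send) = {Check, Idle, Store, Sync, Load}
Sat(busy -> ~send) = {Check, Idle, Store, Err, Sync, Load}
AG (busy -> ~send): greatest fixpoint, start Z0 = {Check, Idle, Store, Err, Sync, Load}, keep only states in Sat with every successor in Z. Already a fixed point.
Sat(AG (busy -> ~send)) = {Check, Idle, Store, Err, Sync, Load}
Sat(~start & (AG (busy -> ~send))) = {Sync}
Sat(EX (~start & (AG (busy -> ~send)))) = {s : some successor in {Sync}} = {Check, Sync}
|Sat(EX (~start & (AG (busy -> ~send))))| = |{Check, Sync}| = 2.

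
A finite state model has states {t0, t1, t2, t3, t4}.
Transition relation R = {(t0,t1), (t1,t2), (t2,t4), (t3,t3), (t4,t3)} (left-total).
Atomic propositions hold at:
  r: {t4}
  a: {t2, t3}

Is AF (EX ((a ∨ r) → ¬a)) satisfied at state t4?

Sat(a ∨ r) = {t2, t3, t4}
Sat(¬a) = {t0, t1, t4}
Sat((a ∨ r) → ¬a) = {t0, t1, t4}
Sat(EX ((a ∨ r) → ¬a)) = {s : some successor in {t0, t1, t4}} = {t0, t2}
AF (EX ((a ∨ r) → ¬a)): least fixpoint, start Z0 = {t0, t2}, add states with every successor in Z. Z1 = {t0, t1, t2}; fixed.
Sat(AF (EX ((a ∨ r) → ¬a))) = {t0, t1, t2}
t4 ∉ Sat(AF (EX ((a ∨ r) → ¬a))) = {t0, t1, t2}, so the formula does not hold at t4.

No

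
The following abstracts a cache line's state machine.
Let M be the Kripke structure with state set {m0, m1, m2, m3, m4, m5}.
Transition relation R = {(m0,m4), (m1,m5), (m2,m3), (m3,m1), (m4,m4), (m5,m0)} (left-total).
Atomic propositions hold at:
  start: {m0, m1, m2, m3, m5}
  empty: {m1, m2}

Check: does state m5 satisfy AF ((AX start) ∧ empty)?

No

Sat(AX start) = {s : every successor in {m0, m1, m2, m3, m5}} = {m1, m2, m3, m5}
Sat((AX start) ∧ empty) = {m1, m2}
AF ((AX start) ∧ empty): least fixpoint, start Z0 = {m1, m2}, add states with every successor in Z. Z1 = {m1, m2, m3}; fixed.
Sat(AF ((AX start) ∧ empty)) = {m1, m2, m3}
m5 ∉ Sat(AF ((AX start) ∧ empty)) = {m1, m2, m3}, so the formula does not hold at m5.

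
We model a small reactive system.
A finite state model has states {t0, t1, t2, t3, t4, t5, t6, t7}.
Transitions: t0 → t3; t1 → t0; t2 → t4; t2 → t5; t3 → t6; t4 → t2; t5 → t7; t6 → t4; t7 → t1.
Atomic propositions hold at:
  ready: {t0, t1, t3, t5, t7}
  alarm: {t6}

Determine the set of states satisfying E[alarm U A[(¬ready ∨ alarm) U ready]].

{t0, t1, t3, t5, t7}

Sat(¬ready) = {t2, t4, t6}
Sat(¬ready ∨ alarm) = {t2, t4, t6}
A[(¬ready ∨ alarm) U ready]: least fixpoint, start Z0 = Sat(ready) = {t0, t1, t3, t5, t7}, add states in Sat(¬ready ∨ alarm) with every successor in Z. Already a fixed point.
Sat(A[(¬ready ∨ alarm) U ready]) = {t0, t1, t3, t5, t7}
E[alarm U A[(¬ready ∨ alarm) U ready]]: least fixpoint, start Z0 = Sat(A[(¬ready ∨ alarm) U ready]) = {t0, t1, t3, t5, t7}, add states in Sat(alarm) with some successor in Z. Already a fixed point.
Sat(E[alarm U A[(¬ready ∨ alarm) U ready]]) = {t0, t1, t3, t5, t7}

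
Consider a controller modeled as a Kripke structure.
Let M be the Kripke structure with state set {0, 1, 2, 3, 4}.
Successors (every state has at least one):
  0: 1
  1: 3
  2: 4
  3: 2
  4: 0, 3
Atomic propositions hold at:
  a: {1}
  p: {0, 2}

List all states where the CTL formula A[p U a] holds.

A[p U a]: least fixpoint, start Z0 = Sat(a) = {1}, add states in Sat(p) with every successor in Z. Z1 = {0, 1}; fixed.
Sat(A[p U a]) = {0, 1}

{0, 1}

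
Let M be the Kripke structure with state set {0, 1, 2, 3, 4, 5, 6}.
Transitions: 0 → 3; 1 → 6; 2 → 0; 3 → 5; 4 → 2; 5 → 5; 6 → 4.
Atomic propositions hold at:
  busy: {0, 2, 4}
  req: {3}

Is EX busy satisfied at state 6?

Yes

Sat(EX busy) = {s : some successor in {0, 2, 4}} = {2, 4, 6}
6 ∈ Sat(EX busy) = {2, 4, 6}, so the formula holds at 6.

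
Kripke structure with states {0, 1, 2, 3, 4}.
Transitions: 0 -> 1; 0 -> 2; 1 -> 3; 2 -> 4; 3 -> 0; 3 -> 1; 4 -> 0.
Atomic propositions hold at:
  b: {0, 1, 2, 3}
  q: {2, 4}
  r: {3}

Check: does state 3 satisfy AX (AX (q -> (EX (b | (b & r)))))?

Sat(b & r) = {3}
Sat(b | (b & r)) = {0, 1, 2, 3}
Sat(EX (b | (b & r))) = {s : some successor in {0, 1, 2, 3}} = {0, 1, 3, 4}
Sat(q -> (EX (b | (b & r)))) = {0, 1, 3, 4}
Sat(AX (q -> (EX (b | (b & r))))) = {s : every successor in {0, 1, 3, 4}} = {1, 2, 3, 4}
Sat(AX (AX (q -> (EX (b | (b & r)))))) = {s : every successor in {1, 2, 3, 4}} = {0, 1, 2}
3 ∉ Sat(AX (AX (q -> (EX (b | (b & r)))))) = {0, 1, 2}, so the formula does not hold at 3.

No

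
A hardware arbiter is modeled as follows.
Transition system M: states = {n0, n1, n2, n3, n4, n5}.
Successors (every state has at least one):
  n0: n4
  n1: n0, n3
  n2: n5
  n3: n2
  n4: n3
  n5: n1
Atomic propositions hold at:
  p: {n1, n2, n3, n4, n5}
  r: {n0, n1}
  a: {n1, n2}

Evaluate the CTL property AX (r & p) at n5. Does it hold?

Yes

Sat(r & p) = {n1}
Sat(AX (r & p)) = {s : every successor in {n1}} = {n5}
n5 ∈ Sat(AX (r & p)) = {n5}, so the formula holds at n5.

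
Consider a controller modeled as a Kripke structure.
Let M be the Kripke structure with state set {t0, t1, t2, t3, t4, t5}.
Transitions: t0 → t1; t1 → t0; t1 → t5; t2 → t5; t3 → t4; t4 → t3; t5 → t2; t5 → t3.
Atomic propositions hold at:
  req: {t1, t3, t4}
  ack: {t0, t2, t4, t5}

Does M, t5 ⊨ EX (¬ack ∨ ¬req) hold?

Sat(¬ack) = {t1, t3}
Sat(¬req) = {t0, t2, t5}
Sat(¬ack ∨ ¬req) = {t0, t1, t2, t3, t5}
Sat(EX (¬ack ∨ ¬req)) = {s : some successor in {t0, t1, t2, t3, t5}} = {t0, t1, t2, t4, t5}
t5 ∈ Sat(EX (¬ack ∨ ¬req)) = {t0, t1, t2, t4, t5}, so the formula holds at t5.

Yes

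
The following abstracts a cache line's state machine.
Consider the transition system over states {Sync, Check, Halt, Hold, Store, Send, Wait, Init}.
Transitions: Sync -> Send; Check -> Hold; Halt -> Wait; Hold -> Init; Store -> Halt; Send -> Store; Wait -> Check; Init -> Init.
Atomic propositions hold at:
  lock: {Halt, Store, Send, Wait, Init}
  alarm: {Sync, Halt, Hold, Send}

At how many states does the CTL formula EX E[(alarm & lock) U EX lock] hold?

Sat(alarm & lock) = {Halt, Send}
Sat(EX lock) = {s : some successor in {Halt, Store, Send, Wait, Init}} = {Sync, Halt, Hold, Store, Send, Init}
E[(alarm & lock) U EX lock]: least fixpoint, start Z0 = Sat(EX lock) = {Sync, Halt, Hold, Store, Send, Init}, add states in Sat(alarm & lock) with some successor in Z. Already a fixed point.
Sat(E[(alarm & lock) U EX lock]) = {Sync, Halt, Hold, Store, Send, Init}
Sat(EX E[(alarm & lock) U EX lock]) = {s : some successor in {Sync, Halt, Hold, Store, Send, Init}} = {Sync, Check, Hold, Store, Send, Init}
|Sat(EX E[(alarm & lock) U EX lock])| = |{Sync, Check, Hold, Store, Send, Init}| = 6.

6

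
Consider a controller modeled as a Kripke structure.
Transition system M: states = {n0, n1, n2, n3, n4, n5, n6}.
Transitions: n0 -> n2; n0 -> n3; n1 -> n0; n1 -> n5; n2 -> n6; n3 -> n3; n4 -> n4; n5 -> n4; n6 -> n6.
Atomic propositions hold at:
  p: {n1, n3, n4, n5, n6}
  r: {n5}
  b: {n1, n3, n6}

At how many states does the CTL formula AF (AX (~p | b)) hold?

4

Sat(~p) = {n0, n2}
Sat(~p | b) = {n0, n1, n2, n3, n6}
Sat(AX (~p | b)) = {s : every successor in {n0, n1, n2, n3, n6}} = {n0, n2, n3, n6}
AF (AX (~p | b)): least fixpoint, start Z0 = {n0, n2, n3, n6}, add states with every successor in Z. Already a fixed point.
Sat(AF (AX (~p | b))) = {n0, n2, n3, n6}
|Sat(AF (AX (~p | b)))| = |{n0, n2, n3, n6}| = 4.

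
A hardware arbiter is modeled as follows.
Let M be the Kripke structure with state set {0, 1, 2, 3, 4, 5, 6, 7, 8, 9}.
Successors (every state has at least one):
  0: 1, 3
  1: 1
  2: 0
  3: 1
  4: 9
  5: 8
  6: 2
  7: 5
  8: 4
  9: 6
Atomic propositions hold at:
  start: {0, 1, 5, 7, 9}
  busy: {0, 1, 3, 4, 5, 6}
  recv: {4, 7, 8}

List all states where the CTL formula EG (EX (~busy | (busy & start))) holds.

Sat(~busy) = {2, 7, 8, 9}
Sat(busy & start) = {0, 1, 5}
Sat(~busy | (busy & start)) = {0, 1, 2, 5, 7, 8, 9}
Sat(EX (~busy | (busy & start))) = {s : some successor in {0, 1, 2, 5, 7, 8, 9}} = {0, 1, 2, 3, 4, 5, 6, 7}
EG (EX (~busy | (busy & start))): greatest fixpoint, start Z0 = {0, 1, 2, 3, 4, 5, 6, 7}, keep only states in Sat with some successor in Z. Z1 = {0, 1, 2, 3, 6, 7}; Z2 = {0, 1, 2, 3, 6}; fixed.
Sat(EG (EX (~busy | (busy & start)))) = {0, 1, 2, 3, 6}

{0, 1, 2, 3, 6}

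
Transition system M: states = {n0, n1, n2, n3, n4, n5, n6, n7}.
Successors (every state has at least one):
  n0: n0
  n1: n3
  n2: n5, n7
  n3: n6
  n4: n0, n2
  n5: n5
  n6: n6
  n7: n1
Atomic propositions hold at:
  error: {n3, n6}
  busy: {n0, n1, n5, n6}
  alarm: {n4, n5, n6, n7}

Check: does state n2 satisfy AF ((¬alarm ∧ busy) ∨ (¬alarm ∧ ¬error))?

Yes

Sat(¬alarm) = {n0, n1, n2, n3}
Sat(¬alarm ∧ busy) = {n0, n1}
Sat(¬error) = {n0, n1, n2, n4, n5, n7}
Sat(¬alarm ∧ ¬error) = {n0, n1, n2}
Sat((¬alarm ∧ busy) ∨ (¬alarm ∧ ¬error)) = {n0, n1, n2}
AF ((¬alarm ∧ busy) ∨ (¬alarm ∧ ¬error)): least fixpoint, start Z0 = {n0, n1, n2}, add states with every successor in Z. Z1 = {n0, n1, n2, n4, n7}; fixed.
Sat(AF ((¬alarm ∧ busy) ∨ (¬alarm ∧ ¬error))) = {n0, n1, n2, n4, n7}
n2 ∈ Sat(AF ((¬alarm ∧ busy) ∨ (¬alarm ∧ ¬error))) = {n0, n1, n2, n4, n7}, so the formula holds at n2.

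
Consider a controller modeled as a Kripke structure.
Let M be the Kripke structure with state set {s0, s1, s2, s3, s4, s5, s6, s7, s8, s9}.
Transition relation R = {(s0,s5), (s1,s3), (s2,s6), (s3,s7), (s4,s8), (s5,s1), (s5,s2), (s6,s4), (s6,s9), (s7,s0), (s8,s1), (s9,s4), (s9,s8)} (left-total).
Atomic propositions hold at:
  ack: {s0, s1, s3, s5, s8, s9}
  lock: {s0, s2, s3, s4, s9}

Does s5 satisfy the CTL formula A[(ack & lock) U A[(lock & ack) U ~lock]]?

Sat(ack & lock) = {s0, s3, s9}
Sat(lock & ack) = {s0, s3, s9}
Sat(~lock) = {s1, s5, s6, s7, s8}
A[(lock & ack) U ~lock]: least fixpoint, start Z0 = Sat(~lock) = {s1, s5, s6, s7, s8}, add states in Sat(lock & ack) with every successor in Z. Z1 = {s0, s1, s3, s5, s6, s7, s8}; fixed.
Sat(A[(lock & ack) U ~lock]) = {s0, s1, s3, s5, s6, s7, s8}
A[(ack & lock) U A[(lock & ack) U ~lock]]: least fixpoint, start Z0 = Sat(A[(lock & ack) U ~lock]) = {s0, s1, s3, s5, s6, s7, s8}, add states in Sat(ack & lock) with every successor in Z. Already a fixed point.
Sat(A[(ack & lock) U A[(lock & ack) U ~lock]]) = {s0, s1, s3, s5, s6, s7, s8}
s5 ∈ Sat(A[(ack & lock) U A[(lock & ack) U ~lock]]) = {s0, s1, s3, s5, s6, s7, s8}, so the formula holds at s5.

Yes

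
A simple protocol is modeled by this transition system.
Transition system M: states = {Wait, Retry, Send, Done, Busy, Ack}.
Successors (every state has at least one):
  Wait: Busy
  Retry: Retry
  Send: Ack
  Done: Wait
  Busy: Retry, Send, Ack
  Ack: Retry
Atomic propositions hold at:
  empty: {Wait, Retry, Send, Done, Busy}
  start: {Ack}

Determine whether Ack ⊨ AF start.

Yes

AF start: least fixpoint, start Z0 = {Ack}, add states with every successor in Z. Z1 = {Send, Ack}; fixed.
Sat(AF start) = {Send, Ack}
Ack ∈ Sat(AF start) = {Send, Ack}, so the formula holds at Ack.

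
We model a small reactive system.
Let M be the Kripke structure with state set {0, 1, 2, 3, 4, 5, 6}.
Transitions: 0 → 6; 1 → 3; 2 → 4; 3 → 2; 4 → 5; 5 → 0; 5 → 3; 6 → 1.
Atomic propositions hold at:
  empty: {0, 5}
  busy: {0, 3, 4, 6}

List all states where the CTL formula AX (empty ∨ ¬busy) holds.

Sat(¬busy) = {1, 2, 5}
Sat(empty ∨ ¬busy) = {0, 1, 2, 5}
Sat(AX (empty ∨ ¬busy)) = {s : every successor in {0, 1, 2, 5}} = {3, 4, 6}

{3, 4, 6}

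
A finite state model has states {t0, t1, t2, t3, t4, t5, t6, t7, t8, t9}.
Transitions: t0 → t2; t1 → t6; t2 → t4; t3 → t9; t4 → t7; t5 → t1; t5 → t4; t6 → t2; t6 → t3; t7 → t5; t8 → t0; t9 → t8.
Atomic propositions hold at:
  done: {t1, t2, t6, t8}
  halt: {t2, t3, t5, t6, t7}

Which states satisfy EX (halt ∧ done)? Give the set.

{t0, t1, t6}

Sat(halt ∧ done) = {t2, t6}
Sat(EX (halt ∧ done)) = {s : some successor in {t2, t6}} = {t0, t1, t6}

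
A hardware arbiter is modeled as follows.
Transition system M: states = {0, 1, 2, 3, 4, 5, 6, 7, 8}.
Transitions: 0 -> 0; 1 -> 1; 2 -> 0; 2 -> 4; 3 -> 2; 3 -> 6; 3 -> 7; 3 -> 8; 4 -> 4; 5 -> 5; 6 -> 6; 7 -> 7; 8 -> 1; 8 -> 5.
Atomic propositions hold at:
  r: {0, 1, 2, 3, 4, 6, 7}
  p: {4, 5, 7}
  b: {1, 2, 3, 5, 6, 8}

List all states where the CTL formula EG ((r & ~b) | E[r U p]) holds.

Sat(~b) = {0, 4, 7}
Sat(r & ~b) = {0, 4, 7}
E[r U p]: least fixpoint, start Z0 = Sat(p) = {4, 5, 7}, add states in Sat(r) with some successor in Z. Z1 = {2, 3, 4, 5, 7}; fixed.
Sat(E[r U p]) = {2, 3, 4, 5, 7}
Sat((r & ~b) | E[r U p]) = {0, 2, 3, 4, 5, 7}
EG ((r & ~b) | E[r U p]): greatest fixpoint, start Z0 = {0, 2, 3, 4, 5, 7}, keep only states in Sat with some successor in Z. Already a fixed point.
Sat(EG ((r & ~b) | E[r U p])) = {0, 2, 3, 4, 5, 7}

{0, 2, 3, 4, 5, 7}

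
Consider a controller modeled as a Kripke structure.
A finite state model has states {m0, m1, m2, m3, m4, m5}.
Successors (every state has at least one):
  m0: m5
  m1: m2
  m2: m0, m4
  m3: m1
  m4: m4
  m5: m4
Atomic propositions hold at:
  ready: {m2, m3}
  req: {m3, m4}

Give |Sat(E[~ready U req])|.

Sat(~ready) = {m0, m1, m4, m5}
E[~ready U req]: least fixpoint, start Z0 = Sat(req) = {m3, m4}, add states in Sat(~ready) with some successor in Z. Z1 = {m3, m4, m5}; Z2 = {m0, m3, m4, m5}; fixed.
Sat(E[~ready U req]) = {m0, m3, m4, m5}
|Sat(E[~ready U req])| = |{m0, m3, m4, m5}| = 4.

4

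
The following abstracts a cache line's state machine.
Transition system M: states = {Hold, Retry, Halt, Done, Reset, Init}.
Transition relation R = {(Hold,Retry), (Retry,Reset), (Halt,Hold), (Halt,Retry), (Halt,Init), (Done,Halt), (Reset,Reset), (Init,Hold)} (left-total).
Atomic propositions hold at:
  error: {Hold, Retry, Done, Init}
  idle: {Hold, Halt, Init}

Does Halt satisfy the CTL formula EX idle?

Sat(EX idle) = {s : some successor in {Hold, Halt, Init}} = {Halt, Done, Init}
Halt ∈ Sat(EX idle) = {Halt, Done, Init}, so the formula holds at Halt.

Yes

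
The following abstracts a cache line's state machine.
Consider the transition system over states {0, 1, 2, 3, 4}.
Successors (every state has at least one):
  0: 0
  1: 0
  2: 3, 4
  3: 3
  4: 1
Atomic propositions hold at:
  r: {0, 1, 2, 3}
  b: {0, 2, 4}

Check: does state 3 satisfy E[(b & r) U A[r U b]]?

Sat(b & r) = {0, 2}
A[r U b]: least fixpoint, start Z0 = Sat(b) = {0, 2, 4}, add states in Sat(r) with every successor in Z. Z1 = {0, 1, 2, 4}; fixed.
Sat(A[r U b]) = {0, 1, 2, 4}
E[(b & r) U A[r U b]]: least fixpoint, start Z0 = Sat(A[r U b]) = {0, 1, 2, 4}, add states in Sat(b & r) with some successor in Z. Already a fixed point.
Sat(E[(b & r) U A[r U b]]) = {0, 1, 2, 4}
3 ∉ Sat(E[(b & r) U A[r U b]]) = {0, 1, 2, 4}, so the formula does not hold at 3.

No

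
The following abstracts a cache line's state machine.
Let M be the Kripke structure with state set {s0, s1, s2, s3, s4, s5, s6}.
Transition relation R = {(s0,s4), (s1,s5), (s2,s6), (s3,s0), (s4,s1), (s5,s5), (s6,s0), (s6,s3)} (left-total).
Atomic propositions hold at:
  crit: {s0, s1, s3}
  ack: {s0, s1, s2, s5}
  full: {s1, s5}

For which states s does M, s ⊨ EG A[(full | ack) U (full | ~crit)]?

Sat(full | ack) = {s0, s1, s2, s5}
Sat(~crit) = {s2, s4, s5, s6}
Sat(full | ~crit) = {s1, s2, s4, s5, s6}
A[(full | ack) U (full | ~crit)]: least fixpoint, start Z0 = Sat((full | ~crit)) = {s1, s2, s4, s5, s6}, add states in Sat(full | ack) with every successor in Z. Z1 = {s0, s1, s2, s4, s5, s6}; fixed.
Sat(A[(full | ack) U (full | ~crit)]) = {s0, s1, s2, s4, s5, s6}
EG A[(full | ack) U (full | ~crit)]: greatest fixpoint, start Z0 = {s0, s1, s2, s4, s5, s6}, keep only states in Sat with some successor in Z. Already a fixed point.
Sat(EG A[(full | ack) U (full | ~crit)]) = {s0, s1, s2, s4, s5, s6}

{s0, s1, s2, s4, s5, s6}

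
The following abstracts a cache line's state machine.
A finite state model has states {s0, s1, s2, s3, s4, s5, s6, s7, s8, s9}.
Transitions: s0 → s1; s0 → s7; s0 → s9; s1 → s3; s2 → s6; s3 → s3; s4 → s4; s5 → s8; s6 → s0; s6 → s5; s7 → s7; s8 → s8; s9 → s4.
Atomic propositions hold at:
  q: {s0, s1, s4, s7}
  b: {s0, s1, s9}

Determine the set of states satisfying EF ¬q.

{s0, s1, s2, s3, s5, s6, s8, s9}

Sat(¬q) = {s2, s3, s5, s6, s8, s9}
EF ¬q: least fixpoint, start Z0 = {s2, s3, s5, s6, s8, s9}, add states with some successor in Z. Z1 = {s0, s1, s2, s3, s5, s6, s8, s9}; fixed.
Sat(EF ¬q) = {s0, s1, s2, s3, s5, s6, s8, s9}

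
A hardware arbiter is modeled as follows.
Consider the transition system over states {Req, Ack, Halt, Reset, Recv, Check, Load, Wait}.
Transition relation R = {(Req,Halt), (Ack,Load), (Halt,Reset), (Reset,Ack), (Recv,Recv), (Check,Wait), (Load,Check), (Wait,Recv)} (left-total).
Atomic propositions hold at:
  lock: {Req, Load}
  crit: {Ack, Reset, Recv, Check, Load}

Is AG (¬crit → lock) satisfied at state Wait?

No

Sat(¬crit) = {Req, Halt, Wait}
Sat(¬crit → lock) = {Req, Ack, Reset, Recv, Check, Load}
AG (¬crit → lock): greatest fixpoint, start Z0 = {Req, Ack, Reset, Recv, Check, Load}, keep only states in Sat with every successor in Z. Z1 = {Ack, Reset, Recv, Load}; Z2 = {Ack, Reset, Recv}; Z3 = {Reset, Recv}; Z4 = {Recv}; fixed.
Sat(AG (¬crit → lock)) = {Recv}
Wait ∉ Sat(AG (¬crit → lock)) = {Recv}, so the formula does not hold at Wait.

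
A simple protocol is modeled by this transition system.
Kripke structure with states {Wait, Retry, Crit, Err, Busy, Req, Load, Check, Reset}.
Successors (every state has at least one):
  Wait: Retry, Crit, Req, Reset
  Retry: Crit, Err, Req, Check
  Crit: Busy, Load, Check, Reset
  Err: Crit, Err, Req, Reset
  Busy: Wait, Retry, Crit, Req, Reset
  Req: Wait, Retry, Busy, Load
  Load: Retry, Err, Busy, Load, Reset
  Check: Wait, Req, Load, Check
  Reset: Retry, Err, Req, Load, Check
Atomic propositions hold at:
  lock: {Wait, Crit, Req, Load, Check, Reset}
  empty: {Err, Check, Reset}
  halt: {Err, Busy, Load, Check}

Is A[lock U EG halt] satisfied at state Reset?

EG halt: greatest fixpoint, start Z0 = {Err, Busy, Load, Check}, keep only states in Sat with some successor in Z. Z1 = {Err, Load, Check}; fixed.
Sat(EG halt) = {Err, Load, Check}
A[lock U EG halt]: least fixpoint, start Z0 = Sat(EG halt) = {Err, Load, Check}, add states in Sat(lock) with every successor in Z. Already a fixed point.
Sat(A[lock U EG halt]) = {Err, Load, Check}
Reset ∉ Sat(A[lock U EG halt]) = {Err, Load, Check}, so the formula does not hold at Reset.

No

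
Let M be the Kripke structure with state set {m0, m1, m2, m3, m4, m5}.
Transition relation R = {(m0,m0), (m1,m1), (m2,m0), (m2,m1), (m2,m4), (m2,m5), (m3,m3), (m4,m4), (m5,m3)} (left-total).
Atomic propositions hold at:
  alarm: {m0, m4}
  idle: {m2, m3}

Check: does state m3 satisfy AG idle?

Yes

AG idle: greatest fixpoint, start Z0 = {m2, m3}, keep only states in Sat with every successor in Z. Z1 = {m3}; fixed.
Sat(AG idle) = {m3}
m3 ∈ Sat(AG idle) = {m3}, so the formula holds at m3.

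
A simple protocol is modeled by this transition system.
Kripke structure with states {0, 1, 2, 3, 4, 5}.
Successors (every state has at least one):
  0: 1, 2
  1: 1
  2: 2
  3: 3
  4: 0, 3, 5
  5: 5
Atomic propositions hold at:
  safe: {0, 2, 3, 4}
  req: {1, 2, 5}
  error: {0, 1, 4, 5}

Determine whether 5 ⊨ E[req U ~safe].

Yes

Sat(~safe) = {1, 5}
E[req U ~safe]: least fixpoint, start Z0 = Sat(~safe) = {1, 5}, add states in Sat(req) with some successor in Z. Already a fixed point.
Sat(E[req U ~safe]) = {1, 5}
5 ∈ Sat(E[req U ~safe]) = {1, 5}, so the formula holds at 5.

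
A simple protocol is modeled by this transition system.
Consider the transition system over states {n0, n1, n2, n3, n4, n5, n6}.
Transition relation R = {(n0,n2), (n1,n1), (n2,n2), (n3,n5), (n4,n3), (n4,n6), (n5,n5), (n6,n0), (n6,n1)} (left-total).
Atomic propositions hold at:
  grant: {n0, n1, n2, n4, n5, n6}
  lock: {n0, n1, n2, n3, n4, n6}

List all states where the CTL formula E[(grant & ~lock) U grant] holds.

{n0, n1, n2, n4, n5, n6}

Sat(~lock) = {n5}
Sat(grant & ~lock) = {n5}
E[(grant & ~lock) U grant]: least fixpoint, start Z0 = Sat(grant) = {n0, n1, n2, n4, n5, n6}, add states in Sat(grant & ~lock) with some successor in Z. Already a fixed point.
Sat(E[(grant & ~lock) U grant]) = {n0, n1, n2, n4, n5, n6}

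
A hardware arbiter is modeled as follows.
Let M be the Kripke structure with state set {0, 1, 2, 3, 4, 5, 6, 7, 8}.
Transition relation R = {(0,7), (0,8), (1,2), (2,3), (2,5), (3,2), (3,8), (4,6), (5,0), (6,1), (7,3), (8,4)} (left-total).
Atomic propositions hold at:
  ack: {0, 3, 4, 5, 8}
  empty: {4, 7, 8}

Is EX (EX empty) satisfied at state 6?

Sat(EX empty) = {s : some successor in {4, 7, 8}} = {0, 3, 8}
Sat(EX (EX empty)) = {s : some successor in {0, 3, 8}} = {0, 2, 3, 5, 7}
6 ∉ Sat(EX (EX empty)) = {0, 2, 3, 5, 7}, so the formula does not hold at 6.

No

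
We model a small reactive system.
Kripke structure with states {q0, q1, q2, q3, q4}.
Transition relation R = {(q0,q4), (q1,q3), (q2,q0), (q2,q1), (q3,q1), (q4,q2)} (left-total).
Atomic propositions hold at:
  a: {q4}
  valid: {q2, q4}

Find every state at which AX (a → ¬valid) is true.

{q1, q2, q3, q4}

Sat(¬valid) = {q0, q1, q3}
Sat(a → ¬valid) = {q0, q1, q2, q3}
Sat(AX (a → ¬valid)) = {s : every successor in {q0, q1, q2, q3}} = {q1, q2, q3, q4}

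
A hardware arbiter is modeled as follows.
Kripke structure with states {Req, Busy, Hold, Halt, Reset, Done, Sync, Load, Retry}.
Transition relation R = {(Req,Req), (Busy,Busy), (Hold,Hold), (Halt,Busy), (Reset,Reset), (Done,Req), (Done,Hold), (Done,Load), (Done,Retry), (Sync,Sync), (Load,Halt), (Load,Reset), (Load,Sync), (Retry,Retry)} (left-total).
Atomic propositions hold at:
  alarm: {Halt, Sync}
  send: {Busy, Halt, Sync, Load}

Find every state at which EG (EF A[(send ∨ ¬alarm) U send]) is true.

Sat(¬alarm) = {Req, Busy, Hold, Reset, Done, Load, Retry}
Sat(send ∨ ¬alarm) = {Req, Busy, Hold, Halt, Reset, Done, Sync, Load, Retry}
A[(send ∨ ¬alarm) U send]: least fixpoint, start Z0 = Sat(send) = {Busy, Halt, Sync, Load}, add states in Sat(send ∨ ¬alarm) with every successor in Z. Already a fixed point.
Sat(A[(send ∨ ¬alarm) U send]) = {Busy, Halt, Sync, Load}
EF A[(send ∨ ¬alarm) U send]: least fixpoint, start Z0 = {Busy, Halt, Sync, Load}, add states with some successor in Z. Z1 = {Busy, Halt, Done, Sync, Load}; fixed.
Sat(EF A[(send ∨ ¬alarm) U send]) = {Busy, Halt, Done, Sync, Load}
EG (EF A[(send ∨ ¬alarm) U send]): greatest fixpoint, start Z0 = {Busy, Halt, Done, Sync, Load}, keep only states in Sat with some successor in Z. Already a fixed point.
Sat(EG (EF A[(send ∨ ¬alarm) U send])) = {Busy, Halt, Done, Sync, Load}

{Busy, Halt, Done, Sync, Load}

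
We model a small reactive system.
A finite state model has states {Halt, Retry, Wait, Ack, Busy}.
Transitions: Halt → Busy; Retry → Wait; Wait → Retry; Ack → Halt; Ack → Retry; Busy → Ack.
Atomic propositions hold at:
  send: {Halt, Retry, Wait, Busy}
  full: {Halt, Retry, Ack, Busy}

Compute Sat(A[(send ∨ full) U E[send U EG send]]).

Sat(send ∨ full) = {Halt, Retry, Wait, Ack, Busy}
EG send: greatest fixpoint, start Z0 = {Halt, Retry, Wait, Busy}, keep only states in Sat with some successor in Z. Z1 = {Halt, Retry, Wait}; Z2 = {Retry, Wait}; fixed.
Sat(EG send) = {Retry, Wait}
E[send U EG send]: least fixpoint, start Z0 = Sat(EG send) = {Retry, Wait}, add states in Sat(send) with some successor in Z. Already a fixed point.
Sat(E[send U EG send]) = {Retry, Wait}
A[(send ∨ full) U E[send U EG send]]: least fixpoint, start Z0 = Sat(E[send U EG send]) = {Retry, Wait}, add states in Sat(send ∨ full) with every successor in Z. Already a fixed point.
Sat(A[(send ∨ full) U E[send U EG send]]) = {Retry, Wait}

{Retry, Wait}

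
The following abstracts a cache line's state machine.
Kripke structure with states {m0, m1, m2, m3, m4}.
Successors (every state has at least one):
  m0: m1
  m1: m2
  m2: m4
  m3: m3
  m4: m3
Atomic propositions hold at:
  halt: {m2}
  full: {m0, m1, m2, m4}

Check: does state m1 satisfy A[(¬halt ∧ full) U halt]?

Sat(¬halt) = {m0, m1, m3, m4}
Sat(¬halt ∧ full) = {m0, m1, m4}
A[(¬halt ∧ full) U halt]: least fixpoint, start Z0 = Sat(halt) = {m2}, add states in Sat(¬halt ∧ full) with every successor in Z. Z1 = {m1, m2}; Z2 = {m0, m1, m2}; fixed.
Sat(A[(¬halt ∧ full) U halt]) = {m0, m1, m2}
m1 ∈ Sat(A[(¬halt ∧ full) U halt]) = {m0, m1, m2}, so the formula holds at m1.

Yes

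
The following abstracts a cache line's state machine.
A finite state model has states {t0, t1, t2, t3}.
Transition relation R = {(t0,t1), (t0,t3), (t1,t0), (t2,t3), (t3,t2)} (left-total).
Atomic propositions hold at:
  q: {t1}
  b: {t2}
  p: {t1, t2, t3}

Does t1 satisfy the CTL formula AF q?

AF q: least fixpoint, start Z0 = {t1}, add states with every successor in Z. Already a fixed point.
Sat(AF q) = {t1}
t1 ∈ Sat(AF q) = {t1}, so the formula holds at t1.

Yes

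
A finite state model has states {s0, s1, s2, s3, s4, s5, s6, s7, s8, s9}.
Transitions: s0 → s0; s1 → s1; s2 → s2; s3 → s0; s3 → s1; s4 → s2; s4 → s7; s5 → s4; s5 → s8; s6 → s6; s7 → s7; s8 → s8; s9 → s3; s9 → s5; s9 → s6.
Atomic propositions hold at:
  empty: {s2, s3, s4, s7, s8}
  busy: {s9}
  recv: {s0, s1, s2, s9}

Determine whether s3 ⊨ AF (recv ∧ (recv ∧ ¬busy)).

Sat(¬busy) = {s0, s1, s2, s3, s4, s5, s6, s7, s8}
Sat(recv ∧ ¬busy) = {s0, s1, s2}
Sat(recv ∧ (recv ∧ ¬busy)) = {s0, s1, s2}
AF (recv ∧ (recv ∧ ¬busy)): least fixpoint, start Z0 = {s0, s1, s2}, add states with every successor in Z. Z1 = {s0, s1, s2, s3}; fixed.
Sat(AF (recv ∧ (recv ∧ ¬busy))) = {s0, s1, s2, s3}
s3 ∈ Sat(AF (recv ∧ (recv ∧ ¬busy))) = {s0, s1, s2, s3}, so the formula holds at s3.

Yes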